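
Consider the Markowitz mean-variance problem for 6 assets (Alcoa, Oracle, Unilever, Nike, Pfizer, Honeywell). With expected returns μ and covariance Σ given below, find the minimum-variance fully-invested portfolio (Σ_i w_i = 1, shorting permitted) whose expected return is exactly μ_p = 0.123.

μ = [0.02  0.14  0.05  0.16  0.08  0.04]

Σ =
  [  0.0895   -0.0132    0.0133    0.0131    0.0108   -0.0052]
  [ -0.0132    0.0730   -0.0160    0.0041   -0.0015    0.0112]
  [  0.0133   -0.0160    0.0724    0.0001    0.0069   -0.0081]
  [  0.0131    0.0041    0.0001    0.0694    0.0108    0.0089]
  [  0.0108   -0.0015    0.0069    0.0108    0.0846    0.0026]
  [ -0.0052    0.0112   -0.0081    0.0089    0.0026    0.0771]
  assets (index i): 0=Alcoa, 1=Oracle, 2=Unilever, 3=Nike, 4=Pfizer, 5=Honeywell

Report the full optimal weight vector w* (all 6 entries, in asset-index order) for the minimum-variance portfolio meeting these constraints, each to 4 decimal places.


-0.0021  0.3457  0.1848  0.3524  0.1063  0.0129

p=Σ⁻¹μ = [-0.0133  2.0388  1.0894  2.0788  0.6269  0.0751]
q=Σ⁻¹𝟙 = [9.6533  16.9074  16.2895  8.8220  8.0769  11.5858]
a=μᵀp=0.725396  b=𝟙ᵀp=5.895686  c=𝟙ᵀq=71.334972  D=ac−b²=16.986979
λ₁=(c·0.123−b)/D = (71.334972·0.123−5.895686)/16.986979 = 0.169454
λ₂=(a−b·0.123)/D = (0.725396−5.895686·0.123)/16.986979 = 0.000013
w* = 0.169454·p + 0.000013·q:
  w_0 = 0.169454·-0.0133 + 0.000013·9.6533 = -0.0021  (Alcoa)
  w_1 = 0.169454·2.0388 + 0.000013·16.9074 = 0.3457  (Oracle)
  w_2 = 0.169454·1.0894 + 0.000013·16.2895 = 0.1848  (Unilever)
  w_3 = 0.169454·2.0788 + 0.000013·8.8220 = 0.3524  (Nike)
  w_4 = 0.169454·0.6269 + 0.000013·8.0769 = 0.1063  (Pfizer)
  w_5 = 0.169454·0.0751 + 0.000013·11.5858 = 0.0129  (Honeywell)
Σw_i=1.0000  μᵀw=0.1230
σ²=wᵀΣw=λ₁·μ_p+λ₂ = 0.169454·0.123 + 0.000013 = 0.020856 ≈ 0.0209


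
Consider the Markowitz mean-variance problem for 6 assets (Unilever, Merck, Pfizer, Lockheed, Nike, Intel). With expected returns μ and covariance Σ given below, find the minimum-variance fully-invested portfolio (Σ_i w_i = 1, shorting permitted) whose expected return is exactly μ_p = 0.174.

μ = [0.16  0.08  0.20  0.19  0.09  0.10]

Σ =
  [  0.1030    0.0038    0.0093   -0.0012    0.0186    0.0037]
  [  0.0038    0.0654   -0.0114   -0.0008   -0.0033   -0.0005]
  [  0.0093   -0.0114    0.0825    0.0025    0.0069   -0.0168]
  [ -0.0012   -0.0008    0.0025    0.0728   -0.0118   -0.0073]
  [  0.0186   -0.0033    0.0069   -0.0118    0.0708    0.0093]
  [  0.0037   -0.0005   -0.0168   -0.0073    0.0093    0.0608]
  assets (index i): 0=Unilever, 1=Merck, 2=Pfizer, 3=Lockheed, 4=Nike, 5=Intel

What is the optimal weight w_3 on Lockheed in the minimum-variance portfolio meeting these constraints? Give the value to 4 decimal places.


0.3445

u=Σ⁻¹μ = [0.9914  1.7794  2.9209  2.9632  0.9594  2.6152]
v=Σ⁻¹𝟙 = [4.7042  18.9727  16.9816  17.5554  12.2533  21.2429]
a=μᵀu=1.796020  b=𝟙ᵀu=12.229428  c=𝟙ᵀv=91.710167  D=ac−b²=15.154339
λ₁=(c·0.174−b)/D = (91.710167·0.174−12.229428)/15.154339 = 0.246011
λ₂=(a−b·0.174)/D = (1.796020−12.229428·0.174)/15.154339 = -0.021901
w* = 0.246011·u + -0.021901·v:
  w_0 = 0.246011·0.9914 + -0.021901·4.7042 = 0.1409  (Unilever)
  w_1 = 0.246011·1.7794 + -0.021901·18.9727 = 0.0222  (Merck)
  w_2 = 0.246011·2.9209 + -0.021901·16.9816 = 0.3466  (Pfizer)
  w_3 = 0.246011·2.9632 + -0.021901·17.5554 = 0.3445  (Lockheed)
  w_4 = 0.246011·0.9594 + -0.021901·12.2533 = -0.0323  (Nike)
  w_5 = 0.246011·2.6152 + -0.021901·21.2429 = 0.1781  (Intel)
Σw_i=1.0000  μᵀw=0.1740
σ²=wᵀΣw=λ₁·μ_p+λ₂ = 0.246011·0.174 + -0.021901 = 0.020905 ≈ 0.0209


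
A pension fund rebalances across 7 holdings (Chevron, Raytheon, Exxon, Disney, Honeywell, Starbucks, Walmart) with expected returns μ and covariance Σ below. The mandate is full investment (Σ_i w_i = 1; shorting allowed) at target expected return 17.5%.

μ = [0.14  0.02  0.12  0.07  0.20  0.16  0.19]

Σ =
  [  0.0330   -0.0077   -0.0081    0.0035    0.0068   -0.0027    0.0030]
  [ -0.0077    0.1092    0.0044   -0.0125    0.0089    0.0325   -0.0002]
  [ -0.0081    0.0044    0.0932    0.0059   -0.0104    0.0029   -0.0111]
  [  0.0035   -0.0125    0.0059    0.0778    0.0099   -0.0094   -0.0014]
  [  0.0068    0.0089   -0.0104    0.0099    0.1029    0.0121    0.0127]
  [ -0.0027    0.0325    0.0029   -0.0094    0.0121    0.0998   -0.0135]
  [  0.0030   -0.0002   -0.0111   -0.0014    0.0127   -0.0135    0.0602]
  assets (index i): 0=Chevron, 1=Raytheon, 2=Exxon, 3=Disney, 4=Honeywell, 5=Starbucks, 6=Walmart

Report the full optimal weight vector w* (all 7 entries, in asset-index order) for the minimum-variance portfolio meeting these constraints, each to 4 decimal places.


0.3046  -0.0932  0.1635  -0.0036  0.1204  0.1937  0.3146

u=Σ⁻¹μ = [4.2450  -0.2500  2.1123  0.6884  1.1357  2.1511  3.5921]
v=Σ⁻¹𝟙 = [33.0461  8.8397  14.7427  12.9533  3.2610  11.1124  19.8175]
a=μᵀu=2.144780  b=𝟙ᵀu=13.674605  c=𝟙ᵀv=103.772636  D=ac−b²=35.574700
λ₁=(c·0.175−b)/D = (103.772636·0.175−13.674605)/35.574700 = 0.126090
λ₂=(a−b·0.175)/D = (2.144780−13.674605·0.175)/35.574700 = -0.006979
w* = 0.126090·u + -0.006979·v:
  w_0 = 0.126090·4.2450 + -0.006979·33.0461 = 0.3046  (Chevron)
  w_1 = 0.126090·-0.2500 + -0.006979·8.8397 = -0.0932  (Raytheon)
  w_2 = 0.126090·2.1123 + -0.006979·14.7427 = 0.1635  (Exxon)
  w_3 = 0.126090·0.6884 + -0.006979·12.9533 = -0.0036  (Disney)
  w_4 = 0.126090·1.1357 + -0.006979·3.2610 = 0.1204  (Honeywell)
  w_5 = 0.126090·2.1511 + -0.006979·11.1124 = 0.1937  (Starbucks)
  w_6 = 0.126090·3.5921 + -0.006979·19.8175 = 0.3146  (Walmart)
Σw_i=1.0000  μᵀw=0.1750
σ²=wᵀΣw=λ₁·μ_p+λ₂ = 0.126090·0.175 + -0.006979 = 0.015087 ≈ 0.0151


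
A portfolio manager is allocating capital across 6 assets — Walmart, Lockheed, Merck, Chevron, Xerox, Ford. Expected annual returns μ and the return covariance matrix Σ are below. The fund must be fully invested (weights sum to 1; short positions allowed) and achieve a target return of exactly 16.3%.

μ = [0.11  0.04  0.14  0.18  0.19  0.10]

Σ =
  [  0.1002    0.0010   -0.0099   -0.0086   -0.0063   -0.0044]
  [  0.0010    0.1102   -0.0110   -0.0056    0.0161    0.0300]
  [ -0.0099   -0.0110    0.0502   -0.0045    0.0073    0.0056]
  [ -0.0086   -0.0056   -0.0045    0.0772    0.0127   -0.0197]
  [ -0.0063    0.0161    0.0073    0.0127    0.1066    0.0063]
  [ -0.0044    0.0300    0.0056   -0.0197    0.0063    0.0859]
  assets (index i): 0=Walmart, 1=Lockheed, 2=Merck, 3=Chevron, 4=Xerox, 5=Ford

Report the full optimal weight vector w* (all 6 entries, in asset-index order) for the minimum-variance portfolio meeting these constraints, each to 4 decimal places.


0.1499  -0.1024  0.2755  0.3325  0.1971  0.1475

x=Σ⁻¹μ = [1.7980  0.2025  3.1005  2.9291  1.2042  1.5668]
y=Σ⁻¹𝟙 = [14.7291  8.4762  24.4257  18.9481  4.3395  11.8705]
a=μᵀx=1.552653  b=𝟙ᵀx=10.801063  c=𝟙ᵀy=82.789161  D=ac−b²=11.879846
λ₁=(c·0.163−b)/D = (82.789161·0.163−10.801063)/11.879846 = 0.226734
λ₂=(a−b·0.163)/D = (1.552653−10.801063·0.163)/11.879846 = -0.017502
w* = 0.226734·x + -0.017502·y:
  w_0 = 0.226734·1.7980 + -0.017502·14.7291 = 0.1499  (Walmart)
  w_1 = 0.226734·0.2025 + -0.017502·8.4762 = -0.1024  (Lockheed)
  w_2 = 0.226734·3.1005 + -0.017502·24.4257 = 0.2755  (Merck)
  w_3 = 0.226734·2.9291 + -0.017502·18.9481 = 0.3325  (Chevron)
  w_4 = 0.226734·1.2042 + -0.017502·4.3395 = 0.1971  (Xerox)
  w_5 = 0.226734·1.5668 + -0.017502·11.8705 = 0.1475  (Ford)
Σw_i=1.0000  μᵀw=0.1630
σ²=wᵀΣw=λ₁·μ_p+λ₂ = 0.226734·0.163 + -0.017502 = 0.019456 ≈ 0.0195


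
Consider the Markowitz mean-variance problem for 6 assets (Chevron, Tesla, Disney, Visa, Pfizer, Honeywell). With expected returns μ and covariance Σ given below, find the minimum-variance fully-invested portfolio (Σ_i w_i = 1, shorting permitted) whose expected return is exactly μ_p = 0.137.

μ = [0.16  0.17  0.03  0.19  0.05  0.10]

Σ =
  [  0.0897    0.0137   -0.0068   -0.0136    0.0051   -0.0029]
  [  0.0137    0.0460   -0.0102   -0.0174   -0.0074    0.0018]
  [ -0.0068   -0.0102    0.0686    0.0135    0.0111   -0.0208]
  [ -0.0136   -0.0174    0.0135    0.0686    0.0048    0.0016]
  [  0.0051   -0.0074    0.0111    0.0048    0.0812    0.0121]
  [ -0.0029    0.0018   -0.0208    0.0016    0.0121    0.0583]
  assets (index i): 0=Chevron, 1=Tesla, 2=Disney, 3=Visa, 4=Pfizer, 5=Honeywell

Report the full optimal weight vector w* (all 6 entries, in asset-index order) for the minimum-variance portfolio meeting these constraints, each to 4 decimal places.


0.1129  0.3091  0.1399  0.2274  0.0417  0.1689

u=Σ⁻¹μ = [1.7765  4.9253  1.0544  4.1001  0.2901  1.8550]
v=Σ⁻¹𝟙 = [11.4055  30.7733  22.2994  19.2468  6.8225  22.7815]
a=μᵀu=2.132210  b=𝟙ᵀu=14.001492  c=𝟙ᵀv=113.329061  D=ac−b²=45.599631
λ₁=(c·0.137−b)/D = (113.329061·0.137−14.001492)/45.599631 = 0.033434
λ₂=(a−b·0.137)/D = (2.132210−14.001492·0.137)/45.599631 = 0.004693
w* = 0.033434·u + 0.004693·v:
  w_0 = 0.033434·1.7765 + 0.004693·11.4055 = 0.1129  (Chevron)
  w_1 = 0.033434·4.9253 + 0.004693·30.7733 = 0.3091  (Tesla)
  w_2 = 0.033434·1.0544 + 0.004693·22.2994 = 0.1399  (Disney)
  w_3 = 0.033434·4.1001 + 0.004693·19.2468 = 0.2274  (Visa)
  w_4 = 0.033434·0.2901 + 0.004693·6.8225 = 0.0417  (Pfizer)
  w_5 = 0.033434·1.8550 + 0.004693·22.7815 = 0.1689  (Honeywell)
Σw_i=1.0000  μᵀw=0.1370
σ²=wᵀΣw=λ₁·μ_p+λ₂ = 0.033434·0.137 + 0.004693 = 0.009274 ≈ 0.0093


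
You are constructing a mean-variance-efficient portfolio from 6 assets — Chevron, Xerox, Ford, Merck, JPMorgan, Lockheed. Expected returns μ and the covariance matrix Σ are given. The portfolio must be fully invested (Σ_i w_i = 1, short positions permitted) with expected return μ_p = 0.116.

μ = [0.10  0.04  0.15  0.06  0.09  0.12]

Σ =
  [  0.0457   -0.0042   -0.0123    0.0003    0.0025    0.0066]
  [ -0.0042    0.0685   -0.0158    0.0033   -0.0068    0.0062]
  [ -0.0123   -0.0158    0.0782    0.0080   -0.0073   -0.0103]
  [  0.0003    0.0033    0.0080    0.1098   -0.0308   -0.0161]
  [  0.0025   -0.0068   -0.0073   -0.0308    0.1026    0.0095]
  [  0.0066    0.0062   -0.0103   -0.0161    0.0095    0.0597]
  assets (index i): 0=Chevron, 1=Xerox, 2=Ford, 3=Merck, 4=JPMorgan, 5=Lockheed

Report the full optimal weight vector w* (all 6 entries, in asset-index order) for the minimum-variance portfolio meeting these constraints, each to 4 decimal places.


0.2557  0.0414  0.3269  0.0479  0.0835  0.2446

x=Σ⁻¹μ = [2.7090  1.2988  2.9036  0.9350  1.1864  2.1400]
y=Σ⁻¹𝟙 = [26.7923  20.9282  23.4620  13.2626  14.5647  16.9219]
a=μᵀx=1.178073  b=𝟙ᵀx=11.172862  c=𝟙ᵀy=115.931705  D=ac−b²=11.743218
λ₁=(c·0.116−b)/D = (115.931705·0.116−11.172862)/11.743218 = 0.193747
λ₂=(a−b·0.116)/D = (1.178073−11.172862·0.116)/11.743218 = -0.010047
w* = 0.193747·x + -0.010047·y:
  w_0 = 0.193747·2.7090 + -0.010047·26.7923 = 0.2557  (Chevron)
  w_1 = 0.193747·1.2988 + -0.010047·20.9282 = 0.0414  (Xerox)
  w_2 = 0.193747·2.9036 + -0.010047·23.4620 = 0.3269  (Ford)
  w_3 = 0.193747·0.9350 + -0.010047·13.2626 = 0.0479  (Merck)
  w_4 = 0.193747·1.1864 + -0.010047·14.5647 = 0.0835  (JPMorgan)
  w_5 = 0.193747·2.1400 + -0.010047·16.9219 = 0.2446  (Lockheed)
Σw_i=1.0000  μᵀw=0.1160
σ²=wᵀΣw=λ₁·μ_p+λ₂ = 0.193747·0.116 + -0.010047 = 0.012428 ≈ 0.0124


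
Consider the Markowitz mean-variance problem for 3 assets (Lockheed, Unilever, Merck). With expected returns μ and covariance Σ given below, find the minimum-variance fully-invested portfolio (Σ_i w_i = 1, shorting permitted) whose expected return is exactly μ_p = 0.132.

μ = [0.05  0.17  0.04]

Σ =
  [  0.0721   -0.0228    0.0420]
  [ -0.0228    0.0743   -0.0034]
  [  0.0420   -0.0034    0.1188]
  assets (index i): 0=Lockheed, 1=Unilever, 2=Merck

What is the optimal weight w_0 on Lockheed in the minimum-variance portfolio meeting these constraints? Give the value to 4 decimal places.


0.3794

u=Σ⁻¹μ = [1.6810  2.7957  -0.1776]
v=Σ⁻¹𝟙 = [18.5590  19.2642  2.4076]
a=μᵀu=0.552223  b=𝟙ᵀu=4.299172  c=𝟙ᵀv=40.230825  D=ac−b²=3.733513
λ₁=(c·0.132−b)/D = (40.230825·0.132−4.299172)/3.733513 = 0.270870
λ₂=(a−b·0.132)/D = (0.552223−4.299172·0.132)/3.733513 = -0.004089
w* = 0.270870·u + -0.004089·v:
  w_0 = 0.270870·1.6810 + -0.004089·18.5590 = 0.3794  (Lockheed)
  w_1 = 0.270870·2.7957 + -0.004089·19.2642 = 0.6785  (Unilever)
  w_2 = 0.270870·-0.1776 + -0.004089·2.4076 = -0.0579  (Merck)
Σw_i=1.0000  μᵀw=0.1320
σ²=wᵀΣw=λ₁·μ_p+λ₂ = 0.270870·0.132 + -0.004089 = 0.031666 ≈ 0.0317


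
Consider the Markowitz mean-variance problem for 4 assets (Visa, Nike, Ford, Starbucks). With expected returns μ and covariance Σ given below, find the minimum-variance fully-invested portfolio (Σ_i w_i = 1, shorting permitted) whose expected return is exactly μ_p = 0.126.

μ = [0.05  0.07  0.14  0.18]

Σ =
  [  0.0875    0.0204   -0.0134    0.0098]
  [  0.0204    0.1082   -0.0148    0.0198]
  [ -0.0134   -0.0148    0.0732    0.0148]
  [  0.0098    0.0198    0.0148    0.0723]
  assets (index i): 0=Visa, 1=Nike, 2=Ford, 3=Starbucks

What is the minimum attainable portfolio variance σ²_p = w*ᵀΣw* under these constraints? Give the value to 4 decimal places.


g=Σ⁻¹μ = [0.5132  0.4242  1.6967  1.9566]
h=Σ⁻¹𝟙 = [11.2293  8.0579  15.9642  6.8345]
a=μᵀg=0.645077  b=𝟙ᵀg=4.590719  c=𝟙ᵀh=42.085911  D=ac−b²=6.073946
λ₁=(c·0.126−b)/D = (42.085911·0.126−4.590719)/6.073946 = 0.117239
λ₂=(a−b·0.126)/D = (0.645077−4.590719·0.126)/6.073946 = 0.010972
w* = 0.117239·g + 0.010972·h:
  w_0 = 0.117239·0.5132 + 0.010972·11.2293 = 0.1834  (Visa)
  w_1 = 0.117239·0.4242 + 0.010972·8.0579 = 0.1382  (Nike)
  w_2 = 0.117239·1.6967 + 0.010972·15.9642 = 0.3741  (Ford)
  w_3 = 0.117239·1.9566 + 0.010972·6.8345 = 0.3044  (Starbucks)
Σw_i=1.0000  μᵀw=0.1260
σ²=wᵀΣw=λ₁·μ_p+λ₂ = 0.117239·0.126 + 0.010972 = 0.025745 ≈ 0.0257

0.0257


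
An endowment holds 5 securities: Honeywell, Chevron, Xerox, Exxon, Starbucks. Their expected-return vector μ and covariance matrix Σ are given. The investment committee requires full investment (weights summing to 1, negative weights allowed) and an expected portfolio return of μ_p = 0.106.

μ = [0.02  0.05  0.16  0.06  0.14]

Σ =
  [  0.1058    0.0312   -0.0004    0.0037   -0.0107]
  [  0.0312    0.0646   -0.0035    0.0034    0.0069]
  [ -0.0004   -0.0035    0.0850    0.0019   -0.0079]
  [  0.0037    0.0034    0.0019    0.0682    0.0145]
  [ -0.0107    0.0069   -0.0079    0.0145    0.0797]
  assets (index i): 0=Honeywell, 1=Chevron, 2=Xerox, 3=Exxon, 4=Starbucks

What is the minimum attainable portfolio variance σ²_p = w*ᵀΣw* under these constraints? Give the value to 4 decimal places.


0.0193

u=Σ⁻¹μ = [0.2054  0.5670  2.0719  0.3850  1.8704]
v=Σ⁻¹𝟙 = [7.1039  10.9194  13.1098  10.8414  11.8825]
a=μᵀu=0.648916  b=𝟙ᵀu=5.099648  c=𝟙ᵀv=53.856966  D=ac−b²=8.942253
λ₁=(c·0.106−b)/D = (53.856966·0.106−5.099648)/8.942253 = 0.068125
λ₂=(a−b·0.106)/D = (0.648916−5.099648·0.106)/8.942253 = 0.012117
w* = 0.068125·u + 0.012117·v:
  w_0 = 0.068125·0.2054 + 0.012117·7.1039 = 0.1001  (Honeywell)
  w_1 = 0.068125·0.5670 + 0.012117·10.9194 = 0.1709  (Chevron)
  w_2 = 0.068125·2.0719 + 0.012117·13.1098 = 0.3000  (Xerox)
  w_3 = 0.068125·0.3850 + 0.012117·10.8414 = 0.1576  (Exxon)
  w_4 = 0.068125·1.8704 + 0.012117·11.8825 = 0.2714  (Starbucks)
Σw_i=1.0000  μᵀw=0.1060
σ²=wᵀΣw=λ₁·μ_p+λ₂ = 0.068125·0.106 + 0.012117 = 0.019338 ≈ 0.0193


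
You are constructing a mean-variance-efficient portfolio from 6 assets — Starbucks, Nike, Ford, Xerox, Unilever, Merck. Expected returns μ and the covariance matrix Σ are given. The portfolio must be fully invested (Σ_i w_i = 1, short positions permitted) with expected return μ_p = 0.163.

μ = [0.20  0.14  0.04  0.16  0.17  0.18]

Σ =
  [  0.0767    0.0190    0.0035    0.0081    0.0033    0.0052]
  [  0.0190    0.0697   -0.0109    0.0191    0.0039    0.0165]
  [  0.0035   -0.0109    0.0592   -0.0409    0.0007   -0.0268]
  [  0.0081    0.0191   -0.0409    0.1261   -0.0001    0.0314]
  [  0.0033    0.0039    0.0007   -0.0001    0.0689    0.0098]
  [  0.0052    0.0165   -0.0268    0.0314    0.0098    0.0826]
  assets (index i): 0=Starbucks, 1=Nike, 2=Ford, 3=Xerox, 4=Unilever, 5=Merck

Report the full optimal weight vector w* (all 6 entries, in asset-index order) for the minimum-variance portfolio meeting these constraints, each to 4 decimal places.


u=Σ⁻¹μ = [1.8987  0.9456  2.5158  1.3386  2.0236  1.9381]
v=Σ⁻¹𝟙 = [6.0489  10.3250  34.0731  13.4894  11.2860  14.2515]
a=μᵀu=1.519801  b=𝟙ᵀu=10.660407  c=𝟙ᵀv=89.473976  D=ac−b²=22.338336
λ₁=(c·0.163−b)/D = (89.473976·0.163−10.660407)/22.338336 = 0.175655
λ₂=(a−b·0.163)/D = (1.519801−10.660407·0.163)/22.338336 = -0.009752
w* = 0.175655·u + -0.009752·v:
  w_0 = 0.175655·1.8987 + -0.009752·6.0489 = 0.2745  (Starbucks)
  w_1 = 0.175655·0.9456 + -0.009752·10.3250 = 0.0654  (Nike)
  w_2 = 0.175655·2.5158 + -0.009752·34.0731 = 0.1096  (Ford)
  w_3 = 0.175655·1.3386 + -0.009752·13.4894 = 0.1036  (Xerox)
  w_4 = 0.175655·2.0236 + -0.009752·11.2860 = 0.2454  (Unilever)
  w_5 = 0.175655·1.9381 + -0.009752·14.2515 = 0.2014  (Merck)
Σw_i=1.0000  μᵀw=0.1630
σ²=wᵀΣw=λ₁·μ_p+λ₂ = 0.175655·0.163 + -0.009752 = 0.018880 ≈ 0.0189

0.2745  0.0654  0.1096  0.1036  0.2454  0.2014


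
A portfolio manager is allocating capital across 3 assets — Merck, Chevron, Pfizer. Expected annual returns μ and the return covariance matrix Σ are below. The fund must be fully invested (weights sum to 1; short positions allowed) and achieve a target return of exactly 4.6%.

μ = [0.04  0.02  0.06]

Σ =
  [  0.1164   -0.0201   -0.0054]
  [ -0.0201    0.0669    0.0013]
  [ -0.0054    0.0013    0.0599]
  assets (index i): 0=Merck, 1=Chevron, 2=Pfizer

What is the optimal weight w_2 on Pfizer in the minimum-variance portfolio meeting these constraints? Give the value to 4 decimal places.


0.5284

u=Σ⁻¹μ = [0.4638  0.4182  1.0344]
v=Σ⁻¹𝟙 = [12.5747  18.3871  17.4291]
a=μᵀu=0.088983  b=𝟙ᵀu=1.916473  c=𝟙ᵀv=48.390822  D=ac−b²=0.633082
λ₁=(c·0.046−b)/D = (48.390822·0.046−1.916473)/0.633082 = 0.488886
λ₂=(a−b·0.046)/D = (0.088983−1.916473·0.046)/0.633082 = 0.001303
w* = 0.488886·u + 0.001303·v:
  w_0 = 0.488886·0.4638 + 0.001303·12.5747 = 0.2432  (Merck)
  w_1 = 0.488886·0.4182 + 0.001303·18.3871 = 0.2284  (Chevron)
  w_2 = 0.488886·1.0344 + 0.001303·17.4291 = 0.5284  (Pfizer)
Σw_i=1.0000  μᵀw=0.0460
σ²=wᵀΣw=λ₁·μ_p+λ₂ = 0.488886·0.046 + 0.001303 = 0.023792 ≈ 0.0238


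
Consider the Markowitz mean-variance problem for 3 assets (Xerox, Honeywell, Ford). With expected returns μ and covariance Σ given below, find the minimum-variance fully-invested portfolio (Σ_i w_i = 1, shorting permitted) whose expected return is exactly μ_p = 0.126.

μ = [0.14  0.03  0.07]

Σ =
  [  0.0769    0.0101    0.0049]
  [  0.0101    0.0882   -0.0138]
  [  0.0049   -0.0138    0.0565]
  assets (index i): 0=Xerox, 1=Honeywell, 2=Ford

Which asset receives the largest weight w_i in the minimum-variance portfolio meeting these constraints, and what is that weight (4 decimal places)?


u=Σ⁻¹μ = [1.7028  0.3284  1.1715]
v=Σ⁻¹𝟙 = [9.9716  13.3397  20.0925]
a=μᵀu=0.330244  b=𝟙ᵀu=3.202691  c=𝟙ᵀv=43.403837  D=ac−b²=4.076630
λ₁=(c·0.126−b)/D = (43.403837·0.126−3.202691)/4.076630 = 0.555898
λ₂=(a−b·0.126)/D = (0.330244−3.202691·0.126)/4.076630 = -0.017979
w* = 0.555898·u + -0.017979·v:
  w_0 = 0.555898·1.7028 + -0.017979·9.9716 = 0.7673  (Xerox)
  w_1 = 0.555898·0.3284 + -0.017979·13.3397 = -0.0573  (Honeywell)
  w_2 = 0.555898·1.1715 + -0.017979·20.0925 = 0.2900  (Ford)
Σw_i=1.0000  μᵀw=0.1260
σ²=wᵀΣw=λ₁·μ_p+λ₂ = 0.555898·0.126 + -0.017979 = 0.052064 ≈ 0.0521

Xerox (0.7673)


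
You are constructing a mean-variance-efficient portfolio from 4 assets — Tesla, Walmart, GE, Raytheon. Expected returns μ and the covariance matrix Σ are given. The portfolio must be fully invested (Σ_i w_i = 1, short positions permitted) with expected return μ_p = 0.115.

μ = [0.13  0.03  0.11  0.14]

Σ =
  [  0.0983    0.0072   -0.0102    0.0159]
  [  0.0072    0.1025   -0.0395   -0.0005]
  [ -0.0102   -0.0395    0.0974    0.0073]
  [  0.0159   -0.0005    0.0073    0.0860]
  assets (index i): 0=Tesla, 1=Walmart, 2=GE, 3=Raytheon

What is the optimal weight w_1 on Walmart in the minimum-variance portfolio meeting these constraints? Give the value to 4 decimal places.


p=Σ⁻¹μ = [1.2109  0.7833  1.4777  1.2832]
q=Σ⁻¹𝟙 = [9.4042  15.6765  16.9692  8.5400]
a=μᵀp=0.523101  b=𝟙ᵀp=4.755049  c=𝟙ᵀq=50.589905  D=ac−b²=3.853160
λ₁=(c·0.115−b)/D = (50.589905·0.115−4.755049)/3.853160 = 0.275823
λ₂=(a−b·0.115)/D = (0.523101−4.755049·0.115)/3.853160 = -0.006158
w* = 0.275823·p + -0.006158·q:
  w_0 = 0.275823·1.2109 + -0.006158·9.4042 = 0.2761  (Tesla)
  w_1 = 0.275823·0.7833 + -0.006158·15.6765 = 0.1195  (Walmart)
  w_2 = 0.275823·1.4777 + -0.006158·16.9692 = 0.3031  (GE)
  w_3 = 0.275823·1.2832 + -0.006158·8.5400 = 0.3013  (Raytheon)
Σw_i=1.0000  μᵀw=0.1150
σ²=wᵀΣw=λ₁·μ_p+λ₂ = 0.275823·0.115 + -0.006158 = 0.025561 ≈ 0.0256

0.1195


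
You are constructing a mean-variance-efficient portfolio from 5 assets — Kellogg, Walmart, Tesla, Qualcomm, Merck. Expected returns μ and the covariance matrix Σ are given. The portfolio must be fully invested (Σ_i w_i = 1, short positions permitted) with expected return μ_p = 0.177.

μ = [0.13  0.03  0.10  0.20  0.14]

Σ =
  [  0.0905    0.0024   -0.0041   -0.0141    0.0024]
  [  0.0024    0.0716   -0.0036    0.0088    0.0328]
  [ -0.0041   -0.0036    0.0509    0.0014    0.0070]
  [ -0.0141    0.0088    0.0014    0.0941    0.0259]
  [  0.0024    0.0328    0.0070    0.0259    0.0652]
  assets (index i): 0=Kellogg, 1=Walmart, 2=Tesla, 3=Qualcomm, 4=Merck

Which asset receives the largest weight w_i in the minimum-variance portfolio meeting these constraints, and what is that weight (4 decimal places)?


p=Σ⁻¹μ = [1.8184  -0.3750  1.8559  2.0610  1.2510]
q=Σ⁻¹𝟙 = [13.2574  12.2526  20.9820  10.5370  2.2472]
a=μᵀp=0.998071  b=𝟙ᵀp=6.611245  c=𝟙ᵀq=59.276158  D=ac−b²=15.453288
λ₁=(c·0.177−b)/D = (59.276158·0.177−6.611245)/15.453288 = 0.251120
λ₂=(a−b·0.177)/D = (0.998071−6.611245·0.177)/15.453288 = -0.011138
w* = 0.251120·p + -0.011138·q:
  w_0 = 0.251120·1.8184 + -0.011138·13.2574 = 0.3090  (Kellogg)
  w_1 = 0.251120·-0.3750 + -0.011138·12.2526 = -0.2307  (Walmart)
  w_2 = 0.251120·1.8559 + -0.011138·20.9820 = 0.2323  (Tesla)
  w_3 = 0.251120·2.0610 + -0.011138·10.5370 = 0.4002  (Qualcomm)
  w_4 = 0.251120·1.2510 + -0.011138·2.2472 = 0.2891  (Merck)
Σw_i=1.0000  μᵀw=0.1770
σ²=wᵀΣw=λ₁·μ_p+λ₂ = 0.251120·0.177 + -0.011138 = 0.033310 ≈ 0.0333

Qualcomm (0.4002)


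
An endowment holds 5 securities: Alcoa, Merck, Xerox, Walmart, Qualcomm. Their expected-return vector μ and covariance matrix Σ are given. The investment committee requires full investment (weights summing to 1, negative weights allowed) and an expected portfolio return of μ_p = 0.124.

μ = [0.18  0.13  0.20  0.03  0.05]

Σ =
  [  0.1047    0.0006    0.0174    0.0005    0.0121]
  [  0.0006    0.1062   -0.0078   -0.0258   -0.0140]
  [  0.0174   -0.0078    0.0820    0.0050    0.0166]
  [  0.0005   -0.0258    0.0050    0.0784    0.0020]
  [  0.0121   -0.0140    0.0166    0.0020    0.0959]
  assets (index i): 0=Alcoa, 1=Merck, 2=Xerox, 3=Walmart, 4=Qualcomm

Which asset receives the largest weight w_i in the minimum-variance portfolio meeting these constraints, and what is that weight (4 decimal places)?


Merck (0.2640)

u=Σ⁻¹μ = [1.3148  1.5869  2.2276  0.7497  0.1859]
v=Σ⁻¹𝟙 = [6.7079  15.4807  9.2069  16.9672  9.8936]
a=μᵀu=0.920281  b=𝟙ᵀu=6.064982  c=𝟙ᵀv=58.256256  D=ac−b²=16.828125
λ₁=(c·0.124−b)/D = (58.256256·0.124−6.064982)/16.828125 = 0.068861
λ₂=(a−b·0.124)/D = (0.920281−6.064982·0.124)/16.828125 = 0.009997
w* = 0.068861·u + 0.009997·v:
  w_0 = 0.068861·1.3148 + 0.009997·6.7079 = 0.1576  (Alcoa)
  w_1 = 0.068861·1.5869 + 0.009997·15.4807 = 0.2640  (Merck)
  w_2 = 0.068861·2.2276 + 0.009997·9.2069 = 0.2454  (Xerox)
  w_3 = 0.068861·0.7497 + 0.009997·16.9672 = 0.2212  (Walmart)
  w_4 = 0.068861·0.1859 + 0.009997·9.8936 = 0.1117  (Qualcomm)
Σw_i=1.0000  μᵀw=0.1240
σ²=wᵀΣw=λ₁·μ_p+λ₂ = 0.068861·0.124 + 0.009997 = 0.018535 ≈ 0.0185


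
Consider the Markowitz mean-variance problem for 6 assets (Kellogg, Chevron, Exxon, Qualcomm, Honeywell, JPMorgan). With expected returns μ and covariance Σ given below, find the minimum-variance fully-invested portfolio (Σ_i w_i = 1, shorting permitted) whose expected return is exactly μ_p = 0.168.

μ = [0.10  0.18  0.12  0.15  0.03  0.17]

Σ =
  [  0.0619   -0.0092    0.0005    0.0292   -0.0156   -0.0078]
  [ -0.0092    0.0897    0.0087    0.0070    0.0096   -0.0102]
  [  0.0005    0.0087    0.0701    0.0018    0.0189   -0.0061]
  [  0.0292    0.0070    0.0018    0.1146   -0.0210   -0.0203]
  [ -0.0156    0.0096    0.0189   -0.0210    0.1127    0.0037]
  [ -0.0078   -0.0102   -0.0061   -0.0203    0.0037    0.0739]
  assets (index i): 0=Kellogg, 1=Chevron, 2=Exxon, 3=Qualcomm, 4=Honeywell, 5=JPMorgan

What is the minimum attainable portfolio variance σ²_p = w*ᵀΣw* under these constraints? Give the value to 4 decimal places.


p=Σ⁻¹μ = [1.7871  2.2855  1.6188  1.3043  0.1825  3.2872]
q=Σ⁻¹𝟙 = [18.9421  12.6026  11.5752  8.2067  9.3526  20.0121]
a=μᵀp=1.544291  b=𝟙ᵀp=10.465350  c=𝟙ᵀq=80.691337  D=ac−b²=15.087379
λ₁=(c·0.168−b)/D = (80.691337·0.168−10.465350)/15.087379 = 0.204860
λ₂=(a−b·0.168)/D = (1.544291−10.465350·0.168)/15.087379 = -0.014177
w* = 0.204860·p + -0.014177·q:
  w_0 = 0.204860·1.7871 + -0.014177·18.9421 = 0.0976  (Kellogg)
  w_1 = 0.204860·2.2855 + -0.014177·12.6026 = 0.2895  (Chevron)
  w_2 = 0.204860·1.6188 + -0.014177·11.5752 = 0.1675  (Exxon)
  w_3 = 0.204860·1.3043 + -0.014177·8.2067 = 0.1508  (Qualcomm)
  w_4 = 0.204860·0.1825 + -0.014177·9.3526 = -0.0952  (Honeywell)
  w_5 = 0.204860·3.2872 + -0.014177·20.0121 = 0.3897  (JPMorgan)
Σw_i=1.0000  μᵀw=0.1680
σ²=wᵀΣw=λ₁·μ_p+λ₂ = 0.204860·0.168 + -0.014177 = 0.020240 ≈ 0.0202

0.0202


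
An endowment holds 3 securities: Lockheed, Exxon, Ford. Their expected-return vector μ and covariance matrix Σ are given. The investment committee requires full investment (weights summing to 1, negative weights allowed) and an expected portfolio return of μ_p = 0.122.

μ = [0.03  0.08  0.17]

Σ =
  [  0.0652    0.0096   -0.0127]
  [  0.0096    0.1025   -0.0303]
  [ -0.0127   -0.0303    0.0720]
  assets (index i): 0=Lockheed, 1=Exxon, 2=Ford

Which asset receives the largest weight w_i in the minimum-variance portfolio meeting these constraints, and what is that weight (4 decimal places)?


x=Σ⁻¹μ = [0.8413  1.6486  3.2033]
y=Σ⁻¹𝟙 = [17.6714  14.9933  23.3156]
a=μᵀx=0.701692  b=𝟙ᵀx=5.693264  c=𝟙ᵀy=55.980323  D=ac−b²=6.867682
λ₁=(c·0.122−b)/D = (55.980323·0.122−5.693264)/6.867682 = 0.165461
λ₂=(a−b·0.122)/D = (0.701692−5.693264·0.122)/6.867682 = 0.001036
w* = 0.165461·x + 0.001036·y:
  w_0 = 0.165461·0.8413 + 0.001036·17.6714 = 0.1575  (Lockheed)
  w_1 = 0.165461·1.6486 + 0.001036·14.9933 = 0.2883  (Exxon)
  w_2 = 0.165461·3.2033 + 0.001036·23.3156 = 0.5542  (Ford)
Σw_i=1.0000  μᵀw=0.1220
σ²=wᵀΣw=λ₁·μ_p+λ₂ = 0.165461·0.122 + 0.001036 = 0.021222 ≈ 0.0212

Ford (0.5542)


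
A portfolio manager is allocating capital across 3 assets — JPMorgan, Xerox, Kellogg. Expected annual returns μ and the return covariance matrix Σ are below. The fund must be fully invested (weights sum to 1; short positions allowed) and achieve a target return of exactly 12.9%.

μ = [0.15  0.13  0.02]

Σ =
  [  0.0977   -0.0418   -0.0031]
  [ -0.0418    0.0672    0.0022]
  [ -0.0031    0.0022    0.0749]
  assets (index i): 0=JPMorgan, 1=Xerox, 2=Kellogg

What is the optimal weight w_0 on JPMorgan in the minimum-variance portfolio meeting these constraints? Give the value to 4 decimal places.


0.4115

g=Σ⁻¹μ = [3.2268  3.9323  0.2851]
h=Σ⁻¹𝟙 = [22.9476  28.7143  13.4575]
a=μᵀg=1.000916  b=𝟙ᵀg=7.444143  c=𝟙ᵀh=65.119351  D=ac−b²=9.763729
λ₁=(c·0.129−b)/D = (65.119351·0.129−7.444143)/9.763729 = 0.097939
λ₂=(a−b·0.129)/D = (1.000916−7.444143·0.129)/9.763729 = 0.004160
w* = 0.097939·g + 0.004160·h:
  w_0 = 0.097939·3.2268 + 0.004160·22.9476 = 0.4115  (JPMorgan)
  w_1 = 0.097939·3.9323 + 0.004160·28.7143 = 0.5046  (Xerox)
  w_2 = 0.097939·0.2851 + 0.004160·13.4575 = 0.0839  (Kellogg)
Σw_i=1.0000  μᵀw=0.1290
σ²=wᵀΣw=λ₁·μ_p+λ₂ = 0.097939·0.129 + 0.004160 = 0.016795 ≈ 0.0168


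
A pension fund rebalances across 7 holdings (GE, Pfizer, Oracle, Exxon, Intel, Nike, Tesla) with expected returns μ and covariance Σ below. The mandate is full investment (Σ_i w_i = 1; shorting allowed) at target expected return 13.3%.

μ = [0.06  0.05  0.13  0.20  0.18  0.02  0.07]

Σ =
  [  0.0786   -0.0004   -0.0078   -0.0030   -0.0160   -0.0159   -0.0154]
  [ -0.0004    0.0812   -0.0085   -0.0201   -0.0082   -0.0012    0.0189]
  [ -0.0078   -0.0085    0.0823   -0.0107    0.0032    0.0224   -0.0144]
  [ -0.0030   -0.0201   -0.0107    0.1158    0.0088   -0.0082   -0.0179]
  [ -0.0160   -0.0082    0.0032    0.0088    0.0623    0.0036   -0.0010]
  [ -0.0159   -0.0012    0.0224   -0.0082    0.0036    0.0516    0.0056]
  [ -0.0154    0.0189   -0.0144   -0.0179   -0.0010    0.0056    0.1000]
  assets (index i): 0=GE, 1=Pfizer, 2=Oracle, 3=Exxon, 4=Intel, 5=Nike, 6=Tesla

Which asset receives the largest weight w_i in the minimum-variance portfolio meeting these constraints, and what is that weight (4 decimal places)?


x=Σ⁻¹μ = [2.0334  1.3916  2.3500  2.2311  3.1835  -0.0061  1.5201]
y=Σ⁻¹𝟙 = [26.2878  16.8541  14.4828  15.7547  21.0751  21.0118  14.8026]
a=μᵀx=1.622622  b=𝟙ᵀx=12.703626  c=𝟙ᵀy=130.268980  D=ac−b²=49.995187
λ₁=(c·0.133−b)/D = (130.268980·0.133−12.703626)/49.995187 = 0.092452
λ₂=(a−b·0.133)/D = (1.622622−12.703626·0.133)/49.995187 = -0.001339
w* = 0.092452·x + -0.001339·y:
  w_0 = 0.092452·2.0334 + -0.001339·26.2878 = 0.1528  (GE)
  w_1 = 0.092452·1.3916 + -0.001339·16.8541 = 0.1061  (Pfizer)
  w_2 = 0.092452·2.3500 + -0.001339·14.4828 = 0.1979  (Oracle)
  w_3 = 0.092452·2.2311 + -0.001339·15.7547 = 0.1852  (Exxon)
  w_4 = 0.092452·3.1835 + -0.001339·21.0751 = 0.2661  (Intel)
  w_5 = 0.092452·-0.0061 + -0.001339·21.0118 = -0.0287  (Nike)
  w_6 = 0.092452·1.5201 + -0.001339·14.8026 = 0.1207  (Tesla)
Σw_i=1.0000  μᵀw=0.1330
σ²=wᵀΣw=λ₁·μ_p+λ₂ = 0.092452·0.133 + -0.001339 = 0.010957 ≈ 0.0110

Intel (0.2661)


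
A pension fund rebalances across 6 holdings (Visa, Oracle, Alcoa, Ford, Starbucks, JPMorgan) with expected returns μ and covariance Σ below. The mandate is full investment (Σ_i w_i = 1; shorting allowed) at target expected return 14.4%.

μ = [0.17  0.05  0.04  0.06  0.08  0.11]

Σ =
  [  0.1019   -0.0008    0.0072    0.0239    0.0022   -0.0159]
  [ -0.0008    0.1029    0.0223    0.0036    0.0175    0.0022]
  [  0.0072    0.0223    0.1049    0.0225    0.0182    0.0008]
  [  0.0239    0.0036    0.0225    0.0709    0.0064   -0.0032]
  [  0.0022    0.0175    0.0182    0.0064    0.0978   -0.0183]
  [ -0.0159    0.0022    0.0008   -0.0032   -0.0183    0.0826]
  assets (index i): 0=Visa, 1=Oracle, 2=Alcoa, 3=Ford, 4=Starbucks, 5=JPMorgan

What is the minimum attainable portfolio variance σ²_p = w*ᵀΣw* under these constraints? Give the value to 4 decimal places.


x=Σ⁻¹μ = [1.9077  0.2796  -0.0541  0.1958  1.0853  1.9401]
y=Σ⁻¹𝟙 = [9.8207  6.5423  3.5349  9.1219  10.6670  16.5051]
a=μᵀx=0.648100  b=𝟙ᵀx=5.354279  c=𝟙ᵀy=56.192026  D=ac−b²=7.749737
λ₁=(c·0.144−b)/D = (56.192026·0.144−5.354279)/7.749737 = 0.353221
λ₂=(a−b·0.144)/D = (0.648100−5.354279·0.144)/7.749737 = -0.015861
w* = 0.353221·x + -0.015861·y:
  w_0 = 0.353221·1.9077 + -0.015861·9.8207 = 0.5181  (Visa)
  w_1 = 0.353221·0.2796 + -0.015861·6.5423 = -0.0050  (Oracle)
  w_2 = 0.353221·-0.0541 + -0.015861·3.5349 = -0.0752  (Alcoa)
  w_3 = 0.353221·0.1958 + -0.015861·9.1219 = -0.0755  (Ford)
  w_4 = 0.353221·1.0853 + -0.015861·10.6670 = 0.2142  (Starbucks)
  w_5 = 0.353221·1.9401 + -0.015861·16.5051 = 0.4235  (JPMorgan)
Σw_i=1.0000  μᵀw=0.1440
σ²=wᵀΣw=λ₁·μ_p+λ₂ = 0.353221·0.144 + -0.015861 = 0.035003 ≈ 0.0350

0.0350


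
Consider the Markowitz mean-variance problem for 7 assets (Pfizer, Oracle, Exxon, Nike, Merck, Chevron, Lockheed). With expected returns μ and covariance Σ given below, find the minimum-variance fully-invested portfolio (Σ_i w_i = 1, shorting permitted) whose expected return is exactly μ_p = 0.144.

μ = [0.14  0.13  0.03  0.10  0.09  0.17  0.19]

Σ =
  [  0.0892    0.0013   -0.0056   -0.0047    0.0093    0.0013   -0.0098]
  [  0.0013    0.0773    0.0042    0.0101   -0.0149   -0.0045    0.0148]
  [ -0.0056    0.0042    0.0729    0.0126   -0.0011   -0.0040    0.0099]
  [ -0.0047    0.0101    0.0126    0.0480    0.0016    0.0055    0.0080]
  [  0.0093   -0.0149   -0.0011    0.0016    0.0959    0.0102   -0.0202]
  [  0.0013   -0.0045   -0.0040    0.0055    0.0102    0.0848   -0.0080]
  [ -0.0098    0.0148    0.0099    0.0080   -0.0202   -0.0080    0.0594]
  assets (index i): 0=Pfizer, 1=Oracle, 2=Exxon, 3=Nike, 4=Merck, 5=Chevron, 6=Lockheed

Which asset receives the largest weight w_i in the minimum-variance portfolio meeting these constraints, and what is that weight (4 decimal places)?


Lockheed (0.2948)

x=Σ⁻¹μ = [1.8412  1.1869  -0.0906  1.0947  1.5135  2.1480  3.8783]
y=Σ⁻¹𝟙 = [12.8896  10.1691  10.2549  12.2267  13.4502  12.0249  19.2655]
a=μᵀx=1.757082  b=𝟙ᵀx=11.572044  c=𝟙ᵀy=90.280918  D=ac−b²=24.718731
λ₁=(c·0.144−b)/D = (90.280918·0.144−11.572044)/24.718731 = 0.057786
λ₂=(a−b·0.144)/D = (1.757082−11.572044·0.144)/24.718731 = 0.003670
w* = 0.057786·x + 0.003670·y:
  w_0 = 0.057786·1.8412 + 0.003670·12.8896 = 0.1537  (Pfizer)
  w_1 = 0.057786·1.1869 + 0.003670·10.1691 = 0.1059  (Oracle)
  w_2 = 0.057786·-0.0906 + 0.003670·10.2549 = 0.0324  (Exxon)
  w_3 = 0.057786·1.0947 + 0.003670·12.2267 = 0.1081  (Nike)
  w_4 = 0.057786·1.5135 + 0.003670·13.4502 = 0.1368  (Merck)
  w_5 = 0.057786·2.1480 + 0.003670·12.0249 = 0.1683  (Chevron)
  w_6 = 0.057786·3.8783 + 0.003670·19.2655 = 0.2948  (Lockheed)
Σw_i=1.0000  μᵀw=0.1440
σ²=wᵀΣw=λ₁·μ_p+λ₂ = 0.057786·0.144 + 0.003670 = 0.011991 ≈ 0.0120


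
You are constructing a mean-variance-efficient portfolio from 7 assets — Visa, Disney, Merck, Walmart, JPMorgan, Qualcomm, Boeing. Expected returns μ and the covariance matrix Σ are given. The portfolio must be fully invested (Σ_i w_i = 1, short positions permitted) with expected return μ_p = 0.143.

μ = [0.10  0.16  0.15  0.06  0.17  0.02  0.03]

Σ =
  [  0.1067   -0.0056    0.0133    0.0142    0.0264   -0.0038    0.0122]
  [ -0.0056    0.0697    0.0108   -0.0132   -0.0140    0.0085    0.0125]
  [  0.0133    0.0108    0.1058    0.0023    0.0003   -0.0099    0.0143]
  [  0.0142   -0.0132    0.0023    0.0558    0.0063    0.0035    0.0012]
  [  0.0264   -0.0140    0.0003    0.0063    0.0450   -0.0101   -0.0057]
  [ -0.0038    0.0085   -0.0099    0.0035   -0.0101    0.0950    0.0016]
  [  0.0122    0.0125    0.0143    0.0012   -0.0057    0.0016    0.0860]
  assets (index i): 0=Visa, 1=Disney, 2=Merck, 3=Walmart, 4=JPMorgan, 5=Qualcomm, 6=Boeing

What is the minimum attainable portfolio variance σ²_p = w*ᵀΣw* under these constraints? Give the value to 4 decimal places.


p=Σ⁻¹μ = [-0.4252  3.2631  1.1357  1.3153  4.9687  0.4989  0.0477]
q=Σ⁻¹𝟙 = [-0.9806  19.5756  6.9484  18.1709  30.1309  11.8372  9.2896]
a=μᵀp=1.584944  b=𝟙ᵀp=10.804235  c=𝟙ᵀq=94.972027  D=ac−b²=33.793828
λ₁=(c·0.143−b)/D = (94.972027·0.143−10.804235)/33.793828 = 0.082168
λ₂=(a−b·0.143)/D = (1.584944−10.804235·0.143)/33.793828 = 0.001182
w* = 0.082168·p + 0.001182·q:
  w_0 = 0.082168·-0.4252 + 0.001182·-0.9806 = -0.0361  (Visa)
  w_1 = 0.082168·3.2631 + 0.001182·19.5756 = 0.2913  (Disney)
  w_2 = 0.082168·1.1357 + 0.001182·6.9484 = 0.1015  (Merck)
  w_3 = 0.082168·1.3153 + 0.001182·18.1709 = 0.1295  (Walmart)
  w_4 = 0.082168·4.9687 + 0.001182·30.1309 = 0.4439  (JPMorgan)
  w_5 = 0.082168·0.4989 + 0.001182·11.8372 = 0.0550  (Qualcomm)
  w_6 = 0.082168·0.0477 + 0.001182·9.2896 = 0.0149  (Boeing)
Σw_i=1.0000  μᵀw=0.1430
σ²=wᵀΣw=λ₁·μ_p+λ₂ = 0.082168·0.143 + 0.001182 = 0.012932 ≈ 0.0129

0.0129


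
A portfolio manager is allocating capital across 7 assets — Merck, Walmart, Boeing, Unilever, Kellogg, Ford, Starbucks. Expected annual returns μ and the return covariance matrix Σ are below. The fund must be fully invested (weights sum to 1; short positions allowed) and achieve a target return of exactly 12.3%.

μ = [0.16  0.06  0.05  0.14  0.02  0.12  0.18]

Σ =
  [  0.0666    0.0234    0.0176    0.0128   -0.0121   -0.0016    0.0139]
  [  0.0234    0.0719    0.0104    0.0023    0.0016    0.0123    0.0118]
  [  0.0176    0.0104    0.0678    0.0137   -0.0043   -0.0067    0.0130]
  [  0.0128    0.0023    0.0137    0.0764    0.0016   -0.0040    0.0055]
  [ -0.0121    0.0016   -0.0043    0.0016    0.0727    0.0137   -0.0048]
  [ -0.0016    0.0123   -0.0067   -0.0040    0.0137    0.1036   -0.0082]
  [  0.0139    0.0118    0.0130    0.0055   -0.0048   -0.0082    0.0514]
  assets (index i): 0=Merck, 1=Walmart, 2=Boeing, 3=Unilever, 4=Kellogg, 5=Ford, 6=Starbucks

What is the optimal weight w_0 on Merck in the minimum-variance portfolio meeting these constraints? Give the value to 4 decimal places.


0.1588

u=Σ⁻¹μ = [1.8584  -0.5734  -0.4152  1.4383  0.4829  1.4862  3.3643]
v=Σ⁻¹𝟙 = [8.8770  4.9696  8.7421  8.9445  14.7029  9.4022  15.6186]
a=μᵀu=1.237127  b=𝟙ᵀu=7.641513  c=𝟙ᵀv=71.256986  D=ac−b²=29.761243
λ₁=(c·0.123−b)/D = (71.256986·0.123−7.641513)/29.761243 = 0.037737
λ₂=(a−b·0.123)/D = (1.237127−7.641513·0.123)/29.761243 = 0.009987
w* = 0.037737·u + 0.009987·v:
  w_0 = 0.037737·1.8584 + 0.009987·8.8770 = 0.1588  (Merck)
  w_1 = 0.037737·-0.5734 + 0.009987·4.9696 = 0.0280  (Walmart)
  w_2 = 0.037737·-0.4152 + 0.009987·8.7421 = 0.0716  (Boeing)
  w_3 = 0.037737·1.4383 + 0.009987·8.9445 = 0.1436  (Unilever)
  w_4 = 0.037737·0.4829 + 0.009987·14.7029 = 0.1651  (Kellogg)
  w_5 = 0.037737·1.4862 + 0.009987·9.4022 = 0.1500  (Ford)
  w_6 = 0.037737·3.3643 + 0.009987·15.6186 = 0.2829  (Starbucks)
Σw_i=1.0000  μᵀw=0.1230
σ²=wᵀΣw=λ₁·μ_p+λ₂ = 0.037737·0.123 + 0.009987 = 0.014628 ≈ 0.0146


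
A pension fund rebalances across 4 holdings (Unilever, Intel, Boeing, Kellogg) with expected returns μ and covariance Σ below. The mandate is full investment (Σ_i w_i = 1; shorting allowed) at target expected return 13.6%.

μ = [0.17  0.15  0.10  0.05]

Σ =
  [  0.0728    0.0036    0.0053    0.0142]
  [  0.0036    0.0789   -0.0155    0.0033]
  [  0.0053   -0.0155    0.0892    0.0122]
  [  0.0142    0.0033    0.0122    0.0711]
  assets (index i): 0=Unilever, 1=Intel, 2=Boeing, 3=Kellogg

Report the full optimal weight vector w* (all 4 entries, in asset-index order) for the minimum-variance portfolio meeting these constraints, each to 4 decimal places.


0.3217  0.3483  0.2514  0.0787

u=Σ⁻¹μ = [2.1442  2.0730  1.3614  -0.0548]
v=Σ⁻¹𝟙 = [10.3628  14.1249  11.7749  9.3190]
a=μᵀu=0.808875  b=𝟙ᵀu=5.523850  c=𝟙ᵀv=45.581599  D=ac−b²=6.356898
λ₁=(c·0.136−b)/D = (45.581599·0.136−5.523850)/6.356898 = 0.106223
λ₂=(a−b·0.136)/D = (0.808875−5.523850·0.136)/6.356898 = 0.009066
w* = 0.106223·u + 0.009066·v:
  w_0 = 0.106223·2.1442 + 0.009066·10.3628 = 0.3217  (Unilever)
  w_1 = 0.106223·2.0730 + 0.009066·14.1249 = 0.3483  (Intel)
  w_2 = 0.106223·1.3614 + 0.009066·11.7749 = 0.2514  (Boeing)
  w_3 = 0.106223·-0.0548 + 0.009066·9.3190 = 0.0787  (Kellogg)
Σw_i=1.0000  μᵀw=0.1360
σ²=wᵀΣw=λ₁·μ_p+λ₂ = 0.106223·0.136 + 0.009066 = 0.023512 ≈ 0.0235
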